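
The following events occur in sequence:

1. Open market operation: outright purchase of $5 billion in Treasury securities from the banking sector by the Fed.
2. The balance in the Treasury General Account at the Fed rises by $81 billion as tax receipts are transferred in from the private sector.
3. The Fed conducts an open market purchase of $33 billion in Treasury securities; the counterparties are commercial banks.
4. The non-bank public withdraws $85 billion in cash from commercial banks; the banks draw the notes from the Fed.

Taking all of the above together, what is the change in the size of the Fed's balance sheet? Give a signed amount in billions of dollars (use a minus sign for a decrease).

+$38 billion

OMO purchase (from banks) $5 billion: a Fed asset is acquired → +$5B.
Government account inflow $81 billion: only the composition of liabilities changes → 0.
OMO purchase (from banks) $33 billion: a Fed asset is acquired → +$33B.
Currency withdrawal $85 billion: only the composition of liabilities changes → 0.
Net: 5 + 0 + 33 + 0 = +$38 billion.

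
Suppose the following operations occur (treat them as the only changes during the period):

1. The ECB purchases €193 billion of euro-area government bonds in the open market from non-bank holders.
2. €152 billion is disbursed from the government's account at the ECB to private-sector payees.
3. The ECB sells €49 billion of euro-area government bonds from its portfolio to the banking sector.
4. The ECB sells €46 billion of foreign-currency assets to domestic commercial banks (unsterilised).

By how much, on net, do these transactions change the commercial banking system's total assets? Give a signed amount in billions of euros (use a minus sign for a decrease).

+€345 billion

ECB balance sheet:
  Assets:      Securities +€144B, Foreign assets −€46B
  Liabilities: Bank reserves +€250B, Government deposits −€152B
Commercial banking system:
  Assets:      Reserves at CB +€250B, Securities +€49B, Foreign assets +€46B
  Liabilities: Checkable deposits +€345B
Change in total bank assets = +€345 billion.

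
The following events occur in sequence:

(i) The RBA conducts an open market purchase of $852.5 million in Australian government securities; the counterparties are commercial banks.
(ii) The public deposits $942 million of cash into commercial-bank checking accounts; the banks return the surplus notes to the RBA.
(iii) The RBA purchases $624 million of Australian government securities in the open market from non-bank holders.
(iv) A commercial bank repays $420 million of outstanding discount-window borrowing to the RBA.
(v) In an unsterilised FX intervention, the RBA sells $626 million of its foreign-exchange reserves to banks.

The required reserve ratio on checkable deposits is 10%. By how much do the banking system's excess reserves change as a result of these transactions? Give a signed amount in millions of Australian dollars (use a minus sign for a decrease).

OMO purchase (from banks) $852.5 million: reserves +$852.5M, deposits 0.
Currency deposit $942 million: reserves +$942M, deposits +$942M.
Asset purchase (from non-banks) $624 million: reserves +$624M, deposits +$624M.
Discount-window repayment $420 million: reserves −$420M, deposits 0.
FX sale $626 million: reserves −$626M, deposits 0.
Totals: Δreserves = +$1372.5M, Δdeposits = +$1566M.
Δrequired reserves = 10% × +$1566M = +$156.6M.
Δexcess reserves = Δreserves − Δrequired = +$1372.5M − (+$156.6M) = +$1215.9 million.

+$1215.9 million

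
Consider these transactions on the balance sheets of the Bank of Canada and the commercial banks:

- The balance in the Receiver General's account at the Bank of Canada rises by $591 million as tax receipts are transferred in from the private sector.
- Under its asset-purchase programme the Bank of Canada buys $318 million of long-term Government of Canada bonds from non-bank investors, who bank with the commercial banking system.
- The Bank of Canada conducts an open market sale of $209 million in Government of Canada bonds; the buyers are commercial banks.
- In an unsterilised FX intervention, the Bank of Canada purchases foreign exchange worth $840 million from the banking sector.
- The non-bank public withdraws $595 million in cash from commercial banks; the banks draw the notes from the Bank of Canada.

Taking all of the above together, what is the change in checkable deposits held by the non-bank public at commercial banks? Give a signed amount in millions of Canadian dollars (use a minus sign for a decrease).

Government account inflow $591 million: non-bank counterparties' bank balances fall → −$591M.
Asset purchase (from non-banks) $318 million: non-bank counterparties' bank balances rise → +$318M.
OMO sale (to banks) $209 million: the counterparty is a bank, so public deposits are unchanged → 0.
FX purchase $840 million: the counterparty is a bank, so public deposits are unchanged → 0.
Currency withdrawal $595 million: non-bank counterparties' bank balances fall → −$595M.
Net: −591 + 318 + 0 + 0 − 595 = -$868 million.

-$868 million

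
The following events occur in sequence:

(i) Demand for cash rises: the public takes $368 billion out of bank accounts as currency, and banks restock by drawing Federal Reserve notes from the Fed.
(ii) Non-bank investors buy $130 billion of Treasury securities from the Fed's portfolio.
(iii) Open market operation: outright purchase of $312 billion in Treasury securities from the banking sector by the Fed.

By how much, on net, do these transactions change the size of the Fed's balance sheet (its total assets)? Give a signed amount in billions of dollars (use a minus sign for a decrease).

+$182 billion

Fed balance sheet:
  Assets:      Securities +$182B
  Liabilities: Bank reserves −$186B, Currency in circulation +$368B
Commercial banking system:
  Assets:      Reserves at CB −$186B, Securities −$312B
  Liabilities: Checkable deposits −$498B
Change in total Fed assets = +$182 billion.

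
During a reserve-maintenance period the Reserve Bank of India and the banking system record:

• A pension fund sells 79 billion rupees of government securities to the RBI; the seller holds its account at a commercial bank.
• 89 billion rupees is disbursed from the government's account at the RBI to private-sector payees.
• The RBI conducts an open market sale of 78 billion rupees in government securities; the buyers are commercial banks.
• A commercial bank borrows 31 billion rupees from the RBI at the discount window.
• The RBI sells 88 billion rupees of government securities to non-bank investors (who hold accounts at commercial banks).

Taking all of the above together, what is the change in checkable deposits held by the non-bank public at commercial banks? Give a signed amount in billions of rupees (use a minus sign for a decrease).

+80 billion

Asset purchase (from non-banks) 79 billion rupees: non-bank counterparties' bank balances rise → +79B.
Government spending 89 billion rupees: non-bank counterparties' bank balances rise → +89B.
OMO sale (to banks) 78 billion rupees: the counterparty is a bank, so public deposits are unchanged → 0.
Discount-window loan 31 billion rupees: the counterparty is a bank, so public deposits are unchanged → 0.
Asset sale (to non-banks) 88 billion rupees: non-bank counterparties' bank balances fall → −88B.
Net: 79 + 89 + 0 + 0 − 88 = +80 billion.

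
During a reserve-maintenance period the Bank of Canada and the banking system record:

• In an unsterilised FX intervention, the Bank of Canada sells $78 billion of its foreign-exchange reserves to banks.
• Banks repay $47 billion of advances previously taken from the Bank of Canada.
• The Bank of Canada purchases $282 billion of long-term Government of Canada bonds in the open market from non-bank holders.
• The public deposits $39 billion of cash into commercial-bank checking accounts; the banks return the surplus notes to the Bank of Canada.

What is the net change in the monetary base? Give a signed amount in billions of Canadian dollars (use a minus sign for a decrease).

+$157 billion

Bank of Canada balance sheet:
  Assets:      Securities +$282B, Loans to banks −$47B, Foreign assets −$78B
  Liabilities: Bank reserves +$196B, Currency in circulation −$39B
Commercial banking system:
  Assets:      Reserves at CB +$196B, Foreign assets +$78B
  Liabilities: Checkable deposits +$321B, Borrowings from CB −$47B
Monetary base = currency + reserves: −$39B + (+$196B) = +$157 billion.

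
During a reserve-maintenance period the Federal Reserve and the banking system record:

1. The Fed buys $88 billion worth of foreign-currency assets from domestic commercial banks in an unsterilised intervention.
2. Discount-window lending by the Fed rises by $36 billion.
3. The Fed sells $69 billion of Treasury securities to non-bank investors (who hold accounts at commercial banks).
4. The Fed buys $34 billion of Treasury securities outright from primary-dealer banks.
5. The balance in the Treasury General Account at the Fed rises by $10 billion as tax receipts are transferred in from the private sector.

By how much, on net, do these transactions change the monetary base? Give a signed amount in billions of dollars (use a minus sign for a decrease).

+$79 billion

FX purchase $88 billion: Fed balance sheet expands → +$88B.
Discount-window loan $36 billion: Fed balance sheet expands → +$36B.
Asset sale (to non-banks) $69 billion: Fed balance sheet contracts → −$69B.
OMO purchase (from banks) $34 billion: Fed balance sheet expands → +$34B.
Government account inflow $10 billion: reserves shift to a non-base liability → −$10B.
Net: 88 + 36 − 69 + 34 − 10 = +$79 billion.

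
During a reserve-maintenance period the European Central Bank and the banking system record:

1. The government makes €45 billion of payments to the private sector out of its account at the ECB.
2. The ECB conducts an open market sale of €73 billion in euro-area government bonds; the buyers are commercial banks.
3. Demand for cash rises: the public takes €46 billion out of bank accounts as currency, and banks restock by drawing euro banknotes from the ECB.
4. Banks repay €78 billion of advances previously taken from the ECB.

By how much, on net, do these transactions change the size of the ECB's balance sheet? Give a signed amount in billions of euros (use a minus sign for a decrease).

Government spending €45 billion: only the composition of liabilities changes → 0.
OMO sale (to banks) €73 billion: an ECB asset is shed → −€73B.
Currency withdrawal €46 billion: only the composition of liabilities changes → 0.
Discount-window repayment €78 billion: an ECB asset is shed → −€78B.
Net: 0 − 73 + 0 − 78 = -€151 billion.

-€151 billion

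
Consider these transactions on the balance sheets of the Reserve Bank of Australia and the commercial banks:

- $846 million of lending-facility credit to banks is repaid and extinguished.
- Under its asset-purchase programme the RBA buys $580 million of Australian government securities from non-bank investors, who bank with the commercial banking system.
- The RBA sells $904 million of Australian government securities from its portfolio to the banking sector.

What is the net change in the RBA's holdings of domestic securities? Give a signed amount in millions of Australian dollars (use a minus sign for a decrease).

Discount-window repayment $846 million: the RBA's securities portfolio is untouched → 0.
Asset purchase (from non-banks) $580 million: securities added to the RBA's portfolio → +$580M.
OMO sale (to banks) $904 million: securities removed from the RBA's portfolio → −$904M.
Net: 0 + 580 − 904 = -$324 million.

-$324 million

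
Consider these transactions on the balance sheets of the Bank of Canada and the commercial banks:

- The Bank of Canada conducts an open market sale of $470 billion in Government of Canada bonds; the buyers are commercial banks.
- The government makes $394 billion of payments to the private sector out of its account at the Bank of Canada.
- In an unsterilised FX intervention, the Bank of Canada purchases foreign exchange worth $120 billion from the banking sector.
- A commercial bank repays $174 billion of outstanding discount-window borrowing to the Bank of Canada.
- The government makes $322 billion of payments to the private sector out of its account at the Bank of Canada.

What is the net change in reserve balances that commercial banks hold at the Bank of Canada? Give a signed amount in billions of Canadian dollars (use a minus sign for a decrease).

+$192 billion

OMO sale (to banks) $470 billion: the buying banks pay out of their reserve balances → −$470B.
Government spending $394 billion: government payments flow into bank reserve accounts → +$394B.
FX purchase $120 billion: the Bank of Canada pays by crediting reserve accounts → +$120B.
Discount-window repayment $174 billion: repayment is debited from reserves → −$174B.
Government spending $322 billion: government payments flow into bank reserve accounts → +$322B.
Net: −470 + 394 + 120 − 174 + 322 = +$192 billion.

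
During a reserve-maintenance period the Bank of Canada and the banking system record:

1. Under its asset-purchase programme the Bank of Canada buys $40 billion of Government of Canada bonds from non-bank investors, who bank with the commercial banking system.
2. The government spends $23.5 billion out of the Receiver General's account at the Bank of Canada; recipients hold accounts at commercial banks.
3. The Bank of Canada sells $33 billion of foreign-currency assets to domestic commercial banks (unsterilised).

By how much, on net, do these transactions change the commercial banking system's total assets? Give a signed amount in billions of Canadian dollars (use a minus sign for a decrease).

+$63.5 billion

Bank of Canada balance sheet:
  Assets:      Securities +$40B, Foreign assets −$33B
  Liabilities: Bank reserves +$30.5B, Government deposits −$23.5B
Commercial banking system:
  Assets:      Reserves at CB +$30.5B, Foreign assets +$33B
  Liabilities: Checkable deposits +$63.5B
Change in total bank assets = +$63.5 billion.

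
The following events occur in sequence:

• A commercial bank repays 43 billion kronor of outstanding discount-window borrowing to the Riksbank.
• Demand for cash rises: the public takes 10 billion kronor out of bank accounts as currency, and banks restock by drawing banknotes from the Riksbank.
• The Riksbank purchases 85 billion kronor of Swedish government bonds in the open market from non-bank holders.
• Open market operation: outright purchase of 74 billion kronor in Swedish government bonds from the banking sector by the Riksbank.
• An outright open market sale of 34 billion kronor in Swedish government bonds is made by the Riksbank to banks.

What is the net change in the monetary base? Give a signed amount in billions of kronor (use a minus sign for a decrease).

+82 billion

Discount-window repayment 43 billion kronor: Riksbank balance sheet contracts → −43B.
Currency withdrawal 10 billion kronor: just a shift between currency and reserves — both are base money → 0.
Asset purchase (from non-banks) 85 billion kronor: Riksbank balance sheet expands → +85B.
OMO purchase (from banks) 74 billion kronor: Riksbank balance sheet expands → +74B.
OMO sale (to banks) 34 billion kronor: Riksbank balance sheet contracts → −34B.
Net: −43 + 0 + 85 + 74 − 34 = +82 billion.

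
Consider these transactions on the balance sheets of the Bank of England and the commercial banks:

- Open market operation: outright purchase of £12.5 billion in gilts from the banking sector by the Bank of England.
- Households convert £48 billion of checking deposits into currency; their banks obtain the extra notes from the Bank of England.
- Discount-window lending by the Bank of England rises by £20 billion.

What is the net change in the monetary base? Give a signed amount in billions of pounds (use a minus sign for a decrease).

+£32.5 billion

Bank of England balance sheet:
  Assets:      Securities +£12.5B, Loans to banks +£20B
  Liabilities: Bank reserves −£15.5B, Currency in circulation +£48B
Monetary base = currency + reserves: +£48B + (−£15.5B) = +£32.5 billion.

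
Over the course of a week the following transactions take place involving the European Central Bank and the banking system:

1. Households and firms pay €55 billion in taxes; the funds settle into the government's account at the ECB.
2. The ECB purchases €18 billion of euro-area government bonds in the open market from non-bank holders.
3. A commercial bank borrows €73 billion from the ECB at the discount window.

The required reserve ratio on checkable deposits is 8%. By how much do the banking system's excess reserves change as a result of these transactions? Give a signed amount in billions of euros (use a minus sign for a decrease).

+€38.96 billion

Government account inflow €55 billion: reserves −€55B, deposits −€55B.
Asset purchase (from non-banks) €18 billion: reserves +€18B, deposits +€18B.
Discount-window loan €73 billion: reserves +€73B, deposits 0.
Totals: Δreserves = +€36B, Δdeposits = −€37B.
Δrequired reserves = 8% × −€37B = −€2.96B.
Δexcess reserves = Δreserves − Δrequired = +€36B − (−€2.96B) = +€38.96 billion.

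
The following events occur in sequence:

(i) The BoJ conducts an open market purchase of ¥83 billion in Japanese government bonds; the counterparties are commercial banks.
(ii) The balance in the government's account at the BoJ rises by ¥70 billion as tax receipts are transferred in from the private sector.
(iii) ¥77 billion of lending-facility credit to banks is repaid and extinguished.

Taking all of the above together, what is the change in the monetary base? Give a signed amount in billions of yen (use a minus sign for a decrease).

-¥64 billion

OMO purchase (from banks) ¥83 billion: BoJ balance sheet expands → +¥83B.
Government account inflow ¥70 billion: reserves shift to a non-base liability → −¥70B.
Discount-window repayment ¥77 billion: BoJ balance sheet contracts → −¥77B.
Net: 83 − 70 − 77 = -¥64 billion.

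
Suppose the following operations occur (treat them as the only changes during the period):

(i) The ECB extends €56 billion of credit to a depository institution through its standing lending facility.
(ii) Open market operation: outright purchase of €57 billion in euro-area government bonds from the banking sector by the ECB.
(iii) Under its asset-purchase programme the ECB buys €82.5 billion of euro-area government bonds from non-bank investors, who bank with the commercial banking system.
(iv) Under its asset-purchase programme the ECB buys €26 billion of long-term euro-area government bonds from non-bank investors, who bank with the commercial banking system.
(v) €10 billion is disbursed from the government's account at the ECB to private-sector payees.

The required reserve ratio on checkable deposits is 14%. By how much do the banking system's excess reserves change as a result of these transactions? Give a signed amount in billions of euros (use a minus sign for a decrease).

+€214.91 billion

Discount-window loan €56 billion: reserves +€56B, deposits 0.
OMO purchase (from banks) €57 billion: reserves +€57B, deposits 0.
Asset purchase (from non-banks) €82.5 billion: reserves +€82.5B, deposits +€82.5B.
Asset purchase (from non-banks) €26 billion: reserves +€26B, deposits +€26B.
Government spending €10 billion: reserves +€10B, deposits +€10B.
Totals: Δreserves = +€231.5B, Δdeposits = +€118.5B.
Δrequired reserves = 14% × +€118.5B = +€16.59B.
Δexcess reserves = Δreserves − Δrequired = +€231.5B − (+€16.59B) = +€214.91 billion.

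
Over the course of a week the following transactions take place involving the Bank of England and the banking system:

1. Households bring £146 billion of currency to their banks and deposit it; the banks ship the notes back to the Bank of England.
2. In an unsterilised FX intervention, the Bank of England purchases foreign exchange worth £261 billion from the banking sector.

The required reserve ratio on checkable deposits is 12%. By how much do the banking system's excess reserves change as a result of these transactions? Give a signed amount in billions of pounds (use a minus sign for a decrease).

Currency deposit £146 billion: reserves +£146B, deposits +£146B.
FX purchase £261 billion: reserves +£261B, deposits 0.
Totals: Δreserves = +£407B, Δdeposits = +£146B.
Δrequired reserves = 12% × +£146B = +£17.52B.
Δexcess reserves = Δreserves − Δrequired = +£407B − (+£17.52B) = +£389.48 billion.

+£389.48 billion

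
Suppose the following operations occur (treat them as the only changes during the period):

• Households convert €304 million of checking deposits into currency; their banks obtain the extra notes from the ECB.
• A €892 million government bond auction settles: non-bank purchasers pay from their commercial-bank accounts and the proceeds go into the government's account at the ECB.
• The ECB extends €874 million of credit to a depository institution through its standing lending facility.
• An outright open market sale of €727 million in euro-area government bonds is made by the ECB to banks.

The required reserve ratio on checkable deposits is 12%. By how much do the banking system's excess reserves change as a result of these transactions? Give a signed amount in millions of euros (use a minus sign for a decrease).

-€905.48 million

Currency withdrawal €304 million: reserves −€304M, deposits −€304M.
Government account inflow €892 million: reserves −€892M, deposits −€892M.
Discount-window loan €874 million: reserves +€874M, deposits 0.
OMO sale (to banks) €727 million: reserves −€727M, deposits 0.
Totals: Δreserves = −€1049M, Δdeposits = −€1196M.
Δrequired reserves = 12% × −€1196M = −€143.52M.
Δexcess reserves = Δreserves − Δrequired = −€1049M − (−€143.52M) = -€905.48 million.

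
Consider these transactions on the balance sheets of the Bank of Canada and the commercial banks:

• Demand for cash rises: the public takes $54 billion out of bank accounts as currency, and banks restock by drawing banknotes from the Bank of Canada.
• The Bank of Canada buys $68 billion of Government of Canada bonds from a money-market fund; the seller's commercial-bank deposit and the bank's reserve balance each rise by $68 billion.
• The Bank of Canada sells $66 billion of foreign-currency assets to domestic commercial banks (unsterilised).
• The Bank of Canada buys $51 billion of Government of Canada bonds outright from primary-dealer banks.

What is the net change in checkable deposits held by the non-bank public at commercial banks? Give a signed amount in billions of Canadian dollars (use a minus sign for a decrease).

Bank of Canada balance sheet:
  Assets:      Securities +$119B, Foreign assets −$66B
  Liabilities: Bank reserves −$1B, Currency in circulation +$54B
Commercial banking system:
  Assets:      Reserves at CB −$1B, Securities −$51B, Foreign assets +$66B
  Liabilities: Checkable deposits +$14B
So the change in checkable deposits held by the non-bank public at commercial banks is +$14 billion.

+$14 billion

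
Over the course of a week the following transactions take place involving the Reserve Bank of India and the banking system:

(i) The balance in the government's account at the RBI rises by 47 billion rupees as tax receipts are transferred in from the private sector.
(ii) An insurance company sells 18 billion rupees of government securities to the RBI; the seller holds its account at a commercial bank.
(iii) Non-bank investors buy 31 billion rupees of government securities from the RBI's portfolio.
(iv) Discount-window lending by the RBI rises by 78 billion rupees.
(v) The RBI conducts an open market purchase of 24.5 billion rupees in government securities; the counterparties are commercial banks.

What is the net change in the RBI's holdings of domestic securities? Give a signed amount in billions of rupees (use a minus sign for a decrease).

+11.5 billion

RBI balance sheet:
  Assets:      Securities +11.5B, Loans to banks +78B
  Liabilities: Bank reserves +42.5B, Government deposits +47B
So the change in the RBI's holdings of domestic securities is +11.5 billion.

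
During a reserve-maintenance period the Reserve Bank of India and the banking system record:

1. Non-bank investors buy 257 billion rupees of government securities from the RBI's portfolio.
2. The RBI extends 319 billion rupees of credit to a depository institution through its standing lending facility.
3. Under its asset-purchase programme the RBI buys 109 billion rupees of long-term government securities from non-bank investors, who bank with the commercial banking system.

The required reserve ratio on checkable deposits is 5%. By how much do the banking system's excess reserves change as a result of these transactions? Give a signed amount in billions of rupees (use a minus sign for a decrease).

+178.4 billion

Asset sale (to non-banks) 257 billion rupees: reserves −257B, deposits −257B.
Discount-window loan 319 billion rupees: reserves +319B, deposits 0.
Asset purchase (from non-banks) 109 billion rupees: reserves +109B, deposits +109B.
Totals: Δreserves = +171B, Δdeposits = −148B.
Δrequired reserves = 5% × −148B = −7.4B.
Δexcess reserves = Δreserves − Δrequired = +171B − (−7.4B) = +178.4 billion.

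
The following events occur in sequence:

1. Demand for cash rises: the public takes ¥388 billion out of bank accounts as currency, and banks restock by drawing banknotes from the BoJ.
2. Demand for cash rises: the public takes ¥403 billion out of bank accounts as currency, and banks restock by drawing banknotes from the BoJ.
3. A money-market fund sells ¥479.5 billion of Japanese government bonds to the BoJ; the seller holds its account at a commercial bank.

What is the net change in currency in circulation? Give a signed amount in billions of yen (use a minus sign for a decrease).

+¥791 billion

BoJ balance sheet:
  Assets:      Securities +¥479.5B
  Liabilities: Bank reserves −¥311.5B, Currency in circulation +¥791B
Commercial banking system:
  Assets:      Reserves at CB −¥311.5B
  Liabilities: Checkable deposits −¥311.5B
So the change in currency in circulation is +¥791 billion.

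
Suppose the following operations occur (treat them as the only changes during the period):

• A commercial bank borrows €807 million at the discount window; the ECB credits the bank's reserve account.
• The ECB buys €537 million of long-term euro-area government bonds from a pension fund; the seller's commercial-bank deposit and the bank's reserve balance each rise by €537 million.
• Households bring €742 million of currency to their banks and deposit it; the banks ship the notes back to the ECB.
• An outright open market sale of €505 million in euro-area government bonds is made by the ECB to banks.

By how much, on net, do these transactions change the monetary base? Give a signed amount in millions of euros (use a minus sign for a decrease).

ECB balance sheet:
  Assets:      Securities +€32M, Loans to banks +€807M
  Liabilities: Bank reserves +€1581M, Currency in circulation −€742M
Monetary base = currency + reserves: −€742M + (+€1581M) = +€839 million.

+€839 million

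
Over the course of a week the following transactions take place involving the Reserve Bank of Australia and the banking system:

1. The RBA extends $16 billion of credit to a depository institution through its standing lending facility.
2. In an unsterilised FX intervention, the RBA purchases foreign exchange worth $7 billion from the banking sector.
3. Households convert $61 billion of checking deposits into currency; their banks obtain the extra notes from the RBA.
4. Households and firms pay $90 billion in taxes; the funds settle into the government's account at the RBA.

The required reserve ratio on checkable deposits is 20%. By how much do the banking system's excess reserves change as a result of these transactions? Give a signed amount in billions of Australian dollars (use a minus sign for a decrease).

Discount-window loan $16 billion: reserves +$16B, deposits 0.
FX purchase $7 billion: reserves +$7B, deposits 0.
Currency withdrawal $61 billion: reserves −$61B, deposits −$61B.
Government account inflow $90 billion: reserves −$90B, deposits −$90B.
Totals: Δreserves = −$128B, Δdeposits = −$151B.
Δrequired reserves = 20% × −$151B = −$30.2B.
Δexcess reserves = Δreserves − Δrequired = −$128B − (−$30.2B) = -$97.8 billion.

-$97.8 billion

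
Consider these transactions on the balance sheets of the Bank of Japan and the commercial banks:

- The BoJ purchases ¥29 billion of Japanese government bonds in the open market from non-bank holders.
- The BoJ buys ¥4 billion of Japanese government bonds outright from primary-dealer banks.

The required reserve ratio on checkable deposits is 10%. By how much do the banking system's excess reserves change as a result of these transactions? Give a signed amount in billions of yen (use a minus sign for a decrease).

Asset purchase (from non-banks) ¥29 billion: reserves +¥29B, deposits +¥29B.
OMO purchase (from banks) ¥4 billion: reserves +¥4B, deposits 0.
Totals: Δreserves = +¥33B, Δdeposits = +¥29B.
Δrequired reserves = 10% × +¥29B = +¥2.9B.
Δexcess reserves = Δreserves − Δrequired = +¥33B − (+¥2.9B) = +¥30.1 billion.

+¥30.1 billion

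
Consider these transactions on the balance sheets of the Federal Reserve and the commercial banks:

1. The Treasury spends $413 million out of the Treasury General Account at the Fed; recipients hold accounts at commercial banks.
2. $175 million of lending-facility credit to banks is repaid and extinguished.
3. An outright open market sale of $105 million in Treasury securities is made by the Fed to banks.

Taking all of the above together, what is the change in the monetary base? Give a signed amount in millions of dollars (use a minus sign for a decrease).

+$133 million

Government spending $413 million: a non-base liability converts back to reserves → +$413M.
Discount-window repayment $175 million: Fed balance sheet contracts → −$175M.
OMO sale (to banks) $105 million: Fed balance sheet contracts → −$105M.
Net: 413 − 175 − 105 = +$133 million.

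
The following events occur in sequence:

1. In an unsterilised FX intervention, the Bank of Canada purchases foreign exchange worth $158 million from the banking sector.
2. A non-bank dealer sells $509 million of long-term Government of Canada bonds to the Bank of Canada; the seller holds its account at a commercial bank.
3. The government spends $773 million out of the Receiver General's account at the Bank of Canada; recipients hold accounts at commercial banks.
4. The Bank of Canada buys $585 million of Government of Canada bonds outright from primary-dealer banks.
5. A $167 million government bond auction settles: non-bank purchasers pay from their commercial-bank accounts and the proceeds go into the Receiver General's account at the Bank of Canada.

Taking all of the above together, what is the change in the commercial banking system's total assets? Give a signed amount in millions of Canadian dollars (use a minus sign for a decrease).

Bank of Canada balance sheet:
  Assets:      Securities +$1094M, Foreign assets +$158M
  Liabilities: Bank reserves +$1858M, Government deposits −$606M
Commercial banking system:
  Assets:      Reserves at CB +$1858M, Securities −$585M, Foreign assets −$158M
  Liabilities: Checkable deposits +$1115M
Change in total bank assets = +$1115 million.

+$1115 million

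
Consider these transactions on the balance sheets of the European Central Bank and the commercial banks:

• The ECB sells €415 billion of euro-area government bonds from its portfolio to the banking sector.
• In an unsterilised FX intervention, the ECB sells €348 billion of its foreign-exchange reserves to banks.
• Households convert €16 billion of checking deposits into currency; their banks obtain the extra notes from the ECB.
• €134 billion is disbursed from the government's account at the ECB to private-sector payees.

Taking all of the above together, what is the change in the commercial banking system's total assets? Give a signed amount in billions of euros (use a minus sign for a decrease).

+€118 billion

ECB balance sheet:
  Assets:      Securities −€415B, Foreign assets −€348B
  Liabilities: Bank reserves −€645B, Currency in circulation +€16B, Government deposits −€134B
Commercial banking system:
  Assets:      Reserves at CB −€645B, Securities +€415B, Foreign assets +€348B
  Liabilities: Checkable deposits +€118B
Change in total bank assets = +€118 billion.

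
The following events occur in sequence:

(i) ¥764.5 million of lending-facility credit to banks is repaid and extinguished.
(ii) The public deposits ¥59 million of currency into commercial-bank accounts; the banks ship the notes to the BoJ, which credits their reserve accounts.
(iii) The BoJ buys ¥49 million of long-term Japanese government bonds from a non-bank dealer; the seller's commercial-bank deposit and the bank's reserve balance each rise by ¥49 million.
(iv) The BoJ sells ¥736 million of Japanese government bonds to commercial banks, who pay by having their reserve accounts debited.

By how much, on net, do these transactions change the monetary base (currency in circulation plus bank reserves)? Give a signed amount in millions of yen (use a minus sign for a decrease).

Discount-window repayment ¥764.5 million: BoJ balance sheet contracts → −¥764.5M.
Currency deposit ¥59 million: just a shift between currency and reserves — both are base money → 0.
Asset purchase (from non-banks) ¥49 million: BoJ balance sheet expands → +¥49M.
OMO sale (to banks) ¥736 million: BoJ balance sheet contracts → −¥736M.
Net: −764.5 + 0 + 49 − 736 = -¥1451.5 million.

-¥1451.5 million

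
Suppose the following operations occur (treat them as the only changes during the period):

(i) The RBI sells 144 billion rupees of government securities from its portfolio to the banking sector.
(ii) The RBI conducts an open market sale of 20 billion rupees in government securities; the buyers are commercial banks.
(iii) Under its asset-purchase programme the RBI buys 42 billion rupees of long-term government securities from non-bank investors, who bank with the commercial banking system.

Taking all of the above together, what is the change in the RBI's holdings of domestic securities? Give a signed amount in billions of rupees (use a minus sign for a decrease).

-122 billion

OMO sale (to banks) 144 billion rupees: securities removed from the RBI's portfolio → −144B.
OMO sale (to banks) 20 billion rupees: securities removed from the RBI's portfolio → −20B.
Asset purchase (from non-banks) 42 billion rupees: securities added to the RBI's portfolio → +42B.
Net: −144 − 20 + 42 = -122 billion.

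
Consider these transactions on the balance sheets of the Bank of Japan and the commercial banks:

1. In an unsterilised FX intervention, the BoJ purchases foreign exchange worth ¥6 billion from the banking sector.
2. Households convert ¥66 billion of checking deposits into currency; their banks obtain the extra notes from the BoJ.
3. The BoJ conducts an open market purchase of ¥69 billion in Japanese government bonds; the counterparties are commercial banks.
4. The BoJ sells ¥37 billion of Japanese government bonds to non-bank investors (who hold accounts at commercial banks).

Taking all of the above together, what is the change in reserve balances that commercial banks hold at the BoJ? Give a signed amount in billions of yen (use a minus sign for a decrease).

-¥28 billion

FX purchase ¥6 billion: the BoJ pays by crediting reserve accounts → +¥6B.
Currency withdrawal ¥66 billion: banks swap reserves for currency → −¥66B.
OMO purchase (from banks) ¥69 billion: the BoJ pays by crediting reserve accounts → +¥69B.
Asset sale (to non-banks) ¥37 billion: the non-bank buyers' banks settle from reserves → −¥37B.
Net: 6 − 66 + 69 − 37 = -¥28 billion.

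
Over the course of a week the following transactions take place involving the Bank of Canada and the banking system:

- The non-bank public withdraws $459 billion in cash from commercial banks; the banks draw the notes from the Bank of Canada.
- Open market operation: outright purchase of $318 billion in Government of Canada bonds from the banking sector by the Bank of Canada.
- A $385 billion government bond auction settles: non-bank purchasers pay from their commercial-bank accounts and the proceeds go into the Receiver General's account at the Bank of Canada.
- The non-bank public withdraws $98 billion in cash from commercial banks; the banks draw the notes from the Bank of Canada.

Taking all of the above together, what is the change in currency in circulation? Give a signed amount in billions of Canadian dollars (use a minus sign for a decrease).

+$557 billion

Currency withdrawal $459 billion: notes leave the central bank → +$459B.
OMO purchase (from banks) $318 billion: no currency enters or leaves circulation → 0.
Government account inflow $385 billion: no currency enters or leaves circulation → 0.
Currency withdrawal $98 billion: notes leave the central bank → +$98B.
Net: 459 + 0 + 0 + 98 = +$557 billion.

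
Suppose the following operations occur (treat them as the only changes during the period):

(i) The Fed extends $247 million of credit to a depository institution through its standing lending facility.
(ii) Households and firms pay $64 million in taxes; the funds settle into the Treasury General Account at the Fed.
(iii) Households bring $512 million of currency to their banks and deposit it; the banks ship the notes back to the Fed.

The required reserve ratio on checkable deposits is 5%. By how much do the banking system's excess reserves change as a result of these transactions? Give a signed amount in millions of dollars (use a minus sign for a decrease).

Discount-window loan $247 million: reserves +$247M, deposits 0.
Government account inflow $64 million: reserves −$64M, deposits −$64M.
Currency deposit $512 million: reserves +$512M, deposits +$512M.
Totals: Δreserves = +$695M, Δdeposits = +$448M.
Δrequired reserves = 5% × +$448M = +$22.4M.
Δexcess reserves = Δreserves − Δrequired = +$695M − (+$22.4M) = +$672.6 million.

+$672.6 million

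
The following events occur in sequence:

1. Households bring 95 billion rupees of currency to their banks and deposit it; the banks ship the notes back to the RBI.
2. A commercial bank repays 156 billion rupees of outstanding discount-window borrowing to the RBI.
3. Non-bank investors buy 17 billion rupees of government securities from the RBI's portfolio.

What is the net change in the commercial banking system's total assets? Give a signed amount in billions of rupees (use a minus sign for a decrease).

Currency deposit 95 billion rupees: bank balance sheets expand → +95B.
Discount-window repayment 156 billion rupees: bank balance sheets shrink → −156B.
Asset sale (to non-banks) 17 billion rupees: bank balance sheets shrink → −17B.
Net: 95 − 156 − 17 = -78 billion.

-78 billion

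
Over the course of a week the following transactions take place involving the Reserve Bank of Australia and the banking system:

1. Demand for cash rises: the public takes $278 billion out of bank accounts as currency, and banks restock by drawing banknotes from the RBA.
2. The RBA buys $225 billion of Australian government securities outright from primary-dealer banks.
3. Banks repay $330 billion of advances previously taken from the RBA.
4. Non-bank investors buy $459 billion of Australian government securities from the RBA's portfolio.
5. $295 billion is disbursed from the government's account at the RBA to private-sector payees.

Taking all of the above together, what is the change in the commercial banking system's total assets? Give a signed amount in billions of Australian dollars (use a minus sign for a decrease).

-$772 billion

Currency withdrawal $278 billion: bank balance sheets shrink → −$278B.
OMO purchase (from banks) $225 billion: just an asset swap on bank balance sheets → 0.
Discount-window repayment $330 billion: bank balance sheets shrink → −$330B.
Asset sale (to non-banks) $459 billion: bank balance sheets shrink → −$459B.
Government spending $295 billion: bank balance sheets expand → +$295B.
Net: −278 + 0 − 330 − 459 + 295 = -$772 billion.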